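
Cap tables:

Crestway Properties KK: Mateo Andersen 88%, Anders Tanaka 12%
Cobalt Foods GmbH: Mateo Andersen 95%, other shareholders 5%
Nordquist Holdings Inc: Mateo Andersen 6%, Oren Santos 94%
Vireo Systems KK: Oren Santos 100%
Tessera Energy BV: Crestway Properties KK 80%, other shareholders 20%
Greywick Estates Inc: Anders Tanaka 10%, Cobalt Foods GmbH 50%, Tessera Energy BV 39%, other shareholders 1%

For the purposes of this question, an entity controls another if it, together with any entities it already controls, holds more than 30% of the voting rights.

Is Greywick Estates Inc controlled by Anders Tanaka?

No

Anders's largest direct stake is 12% in Crestway, which does not meet the threshold, so Anders controls no company.
In Greywick, Anders's side holds only 10%, not > 30%.
So Anders does not control Greywick.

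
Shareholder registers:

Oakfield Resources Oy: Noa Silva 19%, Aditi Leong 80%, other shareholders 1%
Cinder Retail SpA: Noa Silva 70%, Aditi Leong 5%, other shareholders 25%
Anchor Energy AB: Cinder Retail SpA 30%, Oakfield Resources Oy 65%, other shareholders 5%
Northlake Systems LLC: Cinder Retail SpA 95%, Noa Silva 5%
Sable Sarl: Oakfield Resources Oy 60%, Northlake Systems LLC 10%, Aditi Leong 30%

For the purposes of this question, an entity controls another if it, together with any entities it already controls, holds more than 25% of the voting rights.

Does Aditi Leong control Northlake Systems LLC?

Aditi holds 80% of Oakfield, so Aditi controls Oakfield.
Oakfield holds 65% of Anchor, so Aditi controls Anchor.
Oakfield and Aditi together hold 60% + 30% = 90% of Sable, so Aditi controls Sable.
Neither Aditi nor any entity Aditi controls holds any voting interest in Northlake.
So Aditi does not control Northlake.

No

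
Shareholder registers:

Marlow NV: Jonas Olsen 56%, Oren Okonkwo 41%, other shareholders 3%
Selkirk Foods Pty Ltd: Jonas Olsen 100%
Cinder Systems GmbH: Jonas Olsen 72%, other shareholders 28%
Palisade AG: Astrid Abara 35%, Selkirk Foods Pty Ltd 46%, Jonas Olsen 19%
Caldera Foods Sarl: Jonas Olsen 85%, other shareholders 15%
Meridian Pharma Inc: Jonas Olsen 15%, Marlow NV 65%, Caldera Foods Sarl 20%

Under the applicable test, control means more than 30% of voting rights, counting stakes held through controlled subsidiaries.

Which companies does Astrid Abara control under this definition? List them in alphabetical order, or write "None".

Palisade AG

Astrid holds 35% of Palisade, so Astrid controls Palisade.
No other company's threshold is met.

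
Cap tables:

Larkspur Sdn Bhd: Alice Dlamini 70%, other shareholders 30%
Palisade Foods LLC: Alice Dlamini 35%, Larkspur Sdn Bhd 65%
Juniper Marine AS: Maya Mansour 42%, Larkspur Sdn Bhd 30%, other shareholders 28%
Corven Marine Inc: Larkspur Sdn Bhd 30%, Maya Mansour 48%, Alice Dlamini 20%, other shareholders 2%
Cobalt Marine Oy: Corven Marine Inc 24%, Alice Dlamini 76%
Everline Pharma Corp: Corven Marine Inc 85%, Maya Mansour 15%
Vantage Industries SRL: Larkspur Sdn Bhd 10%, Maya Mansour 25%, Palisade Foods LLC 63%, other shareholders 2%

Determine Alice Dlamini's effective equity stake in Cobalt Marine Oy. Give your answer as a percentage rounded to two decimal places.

Alice reaches Cobalt along 3 paths.
Via Larkspur → Corven: 70% × 30% × 24% = 5.04%.
Via Corven: 20% × 24% = 4.8%.
Direct stake: 76% = 76%.
Total: 5.04% + 4.8% + 76% = 85.84%.

85.84%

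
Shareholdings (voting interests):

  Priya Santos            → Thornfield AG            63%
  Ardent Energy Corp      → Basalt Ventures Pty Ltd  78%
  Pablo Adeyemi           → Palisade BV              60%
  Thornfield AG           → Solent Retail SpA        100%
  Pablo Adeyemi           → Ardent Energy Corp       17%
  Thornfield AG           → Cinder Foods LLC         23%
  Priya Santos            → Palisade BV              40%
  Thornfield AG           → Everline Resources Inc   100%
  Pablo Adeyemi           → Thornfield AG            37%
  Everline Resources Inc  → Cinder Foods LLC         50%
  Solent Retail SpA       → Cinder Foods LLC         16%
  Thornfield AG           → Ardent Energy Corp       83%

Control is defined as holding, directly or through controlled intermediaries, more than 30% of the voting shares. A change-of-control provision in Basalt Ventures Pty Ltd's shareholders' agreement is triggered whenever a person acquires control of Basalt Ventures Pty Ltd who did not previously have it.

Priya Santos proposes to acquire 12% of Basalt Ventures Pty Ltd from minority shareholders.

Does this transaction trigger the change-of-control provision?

No

The purchase changes only Priya's holdings, so Priya is the only person who could newly come to control Basalt.
Priya holds 63% of Thornfield, so Priya controls Thornfield.
Thornfield holds 83% of Ardent, so Priya controls Ardent.
Ardent holds 78% of Basalt, so Priya controls Basalt.
So Priya already controls Basalt before the transaction.
After the purchase, Priya holds 12% of Basalt directly.
Priya controlled Basalt already, so this is not a new person acquiring control; every other person's position is unchanged or reduced.
No new person acquires control, so the clause is not triggered.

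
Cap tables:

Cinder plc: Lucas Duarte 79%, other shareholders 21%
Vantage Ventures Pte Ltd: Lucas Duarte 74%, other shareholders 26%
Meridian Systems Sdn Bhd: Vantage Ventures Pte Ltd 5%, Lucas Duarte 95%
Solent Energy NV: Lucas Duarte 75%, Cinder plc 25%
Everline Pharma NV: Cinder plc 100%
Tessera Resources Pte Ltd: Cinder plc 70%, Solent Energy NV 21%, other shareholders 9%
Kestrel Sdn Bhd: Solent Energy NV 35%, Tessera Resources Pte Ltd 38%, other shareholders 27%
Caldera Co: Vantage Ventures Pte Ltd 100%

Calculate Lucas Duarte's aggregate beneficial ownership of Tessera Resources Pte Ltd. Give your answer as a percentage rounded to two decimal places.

Lucas reaches Tessera along 3 paths.
Via Cinder: 79% × 70% = 55.3%.
Via Solent: 75% × 21% = 15.75%.
Via Cinder → Solent: 79% × 25% × 21% = 4.1475%.
Total: 55.3% + 15.75% + 4.1475% = 75.1975%.
Rounded: 75.20%.

75.20%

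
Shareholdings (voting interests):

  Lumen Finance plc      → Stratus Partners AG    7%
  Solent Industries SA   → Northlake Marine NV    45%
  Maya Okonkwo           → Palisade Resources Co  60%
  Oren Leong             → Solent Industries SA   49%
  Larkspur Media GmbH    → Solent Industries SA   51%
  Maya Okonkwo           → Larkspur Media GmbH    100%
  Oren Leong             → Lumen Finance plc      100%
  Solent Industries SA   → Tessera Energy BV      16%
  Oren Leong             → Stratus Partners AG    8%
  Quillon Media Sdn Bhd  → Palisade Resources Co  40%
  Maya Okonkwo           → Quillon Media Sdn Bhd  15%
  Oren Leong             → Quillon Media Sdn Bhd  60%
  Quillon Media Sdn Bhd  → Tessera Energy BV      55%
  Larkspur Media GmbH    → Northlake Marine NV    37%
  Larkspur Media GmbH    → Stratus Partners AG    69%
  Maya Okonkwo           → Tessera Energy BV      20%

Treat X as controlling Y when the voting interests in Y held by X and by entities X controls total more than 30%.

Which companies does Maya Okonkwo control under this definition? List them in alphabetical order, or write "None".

Larkspur Media GmbH, Northlake Marine NV, Palisade Resources Co, Solent Industries SA, Stratus Partners AG, Tessera Energy BV

Maya holds 100% of Larkspur, so Maya controls Larkspur.
Larkspur holds 51% of Solent, so Maya controls Solent.
Maya holds 60% of Palisade, so Maya controls Palisade.
Solent and Maya together hold 16% + 20% = 36% of Tessera, so Maya controls Tessera.
Larkspur and Solent together hold 37% + 45% = 82% of Northlake, so Maya controls Northlake.
Larkspur holds 69% of Stratus, so Maya controls Stratus.
No other company's threshold is met.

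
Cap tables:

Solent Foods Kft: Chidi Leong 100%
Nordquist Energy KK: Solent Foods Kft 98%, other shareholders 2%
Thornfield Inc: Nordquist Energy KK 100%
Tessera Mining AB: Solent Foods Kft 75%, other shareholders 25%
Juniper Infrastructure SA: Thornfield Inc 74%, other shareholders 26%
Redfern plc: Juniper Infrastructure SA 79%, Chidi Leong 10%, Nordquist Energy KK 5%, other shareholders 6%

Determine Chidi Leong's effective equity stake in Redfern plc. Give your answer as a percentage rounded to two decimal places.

Chidi reaches Redfern along 3 paths.
Via Solent → Nordquist → Thornfield → Juniper: 100% × 98% × 100% × 74% × 79% = 57.2908%.
Direct stake: 10% = 10%.
Via Solent → Nordquist: 100% × 98% × 5% = 4.9%.
Total: 57.2908% + 10% + 4.9% = 72.1908%.
Rounded: 72.19%.

72.19%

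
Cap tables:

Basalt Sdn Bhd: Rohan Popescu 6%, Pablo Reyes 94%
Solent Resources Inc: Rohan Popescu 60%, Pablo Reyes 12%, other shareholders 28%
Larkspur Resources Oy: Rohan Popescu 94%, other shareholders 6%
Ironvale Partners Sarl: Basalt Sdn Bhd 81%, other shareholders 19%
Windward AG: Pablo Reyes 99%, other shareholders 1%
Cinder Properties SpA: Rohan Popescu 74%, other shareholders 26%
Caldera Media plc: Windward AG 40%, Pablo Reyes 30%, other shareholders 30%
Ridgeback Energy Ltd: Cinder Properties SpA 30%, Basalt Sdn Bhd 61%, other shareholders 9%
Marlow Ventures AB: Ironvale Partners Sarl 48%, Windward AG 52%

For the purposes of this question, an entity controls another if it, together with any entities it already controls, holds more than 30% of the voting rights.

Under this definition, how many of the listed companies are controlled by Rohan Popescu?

3

Rohan holds 60% of Solent, so Rohan controls Solent.
Rohan holds 94% of Larkspur, so Rohan controls Larkspur.
Rohan holds 74% of Cinder, so Rohan controls Cinder.
No other company's threshold is met.
Rohan controls 3 companies.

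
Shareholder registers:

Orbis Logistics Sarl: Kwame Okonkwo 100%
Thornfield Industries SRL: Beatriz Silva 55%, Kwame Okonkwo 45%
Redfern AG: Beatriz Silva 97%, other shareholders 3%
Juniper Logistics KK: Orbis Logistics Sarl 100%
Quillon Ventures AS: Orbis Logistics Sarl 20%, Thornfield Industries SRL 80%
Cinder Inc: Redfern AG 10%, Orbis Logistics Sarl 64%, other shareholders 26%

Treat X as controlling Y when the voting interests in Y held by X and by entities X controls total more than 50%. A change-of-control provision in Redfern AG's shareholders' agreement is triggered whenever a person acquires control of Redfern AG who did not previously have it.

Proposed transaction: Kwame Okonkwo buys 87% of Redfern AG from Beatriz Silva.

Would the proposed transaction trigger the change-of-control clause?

Yes

The purchase adds only to Kwame's holdings (Beatriz's stake shrinks), so Kwame is the only person who could newly come to control Redfern.
Kwame holds 100% of Orbis, so Kwame controls Orbis.
Orbis holds 100% of Juniper, so Kwame controls Juniper.
Orbis holds 64% of Cinder, so Kwame controls Cinder.
Neither Kwame nor any entity Kwame controls holds any voting interest in Redfern.
So before the transaction, Kwame does not control Redfern.
After the purchase, Kwame holds 87% of Redfern directly, and Beatriz's stake falls to 10%.
Kwame holds 87% of Redfern, so Kwame controls Redfern.
Kwame did not control Redfern before and does after, so the clause is triggered.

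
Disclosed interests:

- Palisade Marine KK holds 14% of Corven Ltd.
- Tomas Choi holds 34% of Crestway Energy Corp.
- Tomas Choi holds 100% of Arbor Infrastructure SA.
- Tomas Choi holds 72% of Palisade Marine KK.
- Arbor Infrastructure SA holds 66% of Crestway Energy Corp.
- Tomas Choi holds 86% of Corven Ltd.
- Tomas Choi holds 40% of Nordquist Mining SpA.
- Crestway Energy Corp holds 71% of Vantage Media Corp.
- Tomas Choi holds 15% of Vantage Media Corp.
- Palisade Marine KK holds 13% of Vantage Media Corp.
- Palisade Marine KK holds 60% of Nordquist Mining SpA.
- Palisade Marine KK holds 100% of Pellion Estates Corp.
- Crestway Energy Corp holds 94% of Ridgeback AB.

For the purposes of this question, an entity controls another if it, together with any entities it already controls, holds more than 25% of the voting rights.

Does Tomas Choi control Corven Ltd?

Yes

Tomas holds 72% of Palisade, so Tomas controls Palisade.
Palisade and Tomas together hold 14% + 86% = 100% of Corven, so Tomas controls Corven.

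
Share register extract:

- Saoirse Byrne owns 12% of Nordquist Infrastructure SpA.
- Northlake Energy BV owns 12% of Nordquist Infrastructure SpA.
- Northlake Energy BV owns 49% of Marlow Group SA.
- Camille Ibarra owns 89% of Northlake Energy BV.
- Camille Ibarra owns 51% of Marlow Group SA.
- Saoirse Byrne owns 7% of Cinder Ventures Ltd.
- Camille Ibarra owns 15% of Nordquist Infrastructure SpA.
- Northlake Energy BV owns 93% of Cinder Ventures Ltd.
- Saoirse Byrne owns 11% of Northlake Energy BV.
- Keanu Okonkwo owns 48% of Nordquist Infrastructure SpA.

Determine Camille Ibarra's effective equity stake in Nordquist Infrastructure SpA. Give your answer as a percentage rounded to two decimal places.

Camille reaches Nordquist along 2 paths.
Direct stake: 15% = 15%.
Via Northlake: 89% × 12% = 10.68%.
Total: 15% + 10.68% = 25.68%.

25.68%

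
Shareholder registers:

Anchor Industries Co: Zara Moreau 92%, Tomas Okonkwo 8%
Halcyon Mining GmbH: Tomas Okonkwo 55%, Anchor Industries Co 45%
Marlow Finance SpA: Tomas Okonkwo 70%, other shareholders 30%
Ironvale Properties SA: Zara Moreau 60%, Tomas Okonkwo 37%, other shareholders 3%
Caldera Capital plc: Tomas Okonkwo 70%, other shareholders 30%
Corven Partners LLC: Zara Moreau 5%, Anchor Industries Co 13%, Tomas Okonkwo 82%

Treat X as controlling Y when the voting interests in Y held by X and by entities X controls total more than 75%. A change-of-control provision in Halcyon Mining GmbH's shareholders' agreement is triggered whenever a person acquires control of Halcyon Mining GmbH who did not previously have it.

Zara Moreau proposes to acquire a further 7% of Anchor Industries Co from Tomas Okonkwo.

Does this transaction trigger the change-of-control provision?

No

The purchase adds only to Zara's holdings (Tomas's stake shrinks), so Zara is the only person who could newly come to control Halcyon.
Zara holds 92% of Anchor, so Zara controls Anchor.
In Halcyon, Zara's side holds only 45%, not > 75%.
So before the transaction, Zara does not control Halcyon.
After the purchase, Zara's direct stake in Anchor rises to 92% + 7% = 99%, and Tomas's stake falls to 1%.
Zara holds 99% of Anchor, so Zara controls Anchor.
After the transaction, Zara's side holds 45% of Halcyon, not > 75%, so Zara still does not control Halcyon.
No new person acquires control, so the clause is not triggered.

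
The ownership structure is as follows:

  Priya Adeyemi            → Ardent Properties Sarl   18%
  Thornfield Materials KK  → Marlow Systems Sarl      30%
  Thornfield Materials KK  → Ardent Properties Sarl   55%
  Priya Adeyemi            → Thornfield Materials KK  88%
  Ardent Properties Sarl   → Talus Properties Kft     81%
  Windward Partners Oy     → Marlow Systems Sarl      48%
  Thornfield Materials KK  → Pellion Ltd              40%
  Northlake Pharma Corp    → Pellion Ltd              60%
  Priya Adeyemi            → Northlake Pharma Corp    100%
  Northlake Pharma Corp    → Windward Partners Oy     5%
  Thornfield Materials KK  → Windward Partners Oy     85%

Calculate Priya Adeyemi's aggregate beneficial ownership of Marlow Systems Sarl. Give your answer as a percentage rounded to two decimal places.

64.70%

Priya reaches Marlow along 3 paths.
Via Thornfield → Windward: 88% × 85% × 48% = 35.904%.
Via Northlake → Windward: 100% × 5% × 48% = 2.4%.
Via Thornfield: 88% × 30% = 26.4%.
Total: 35.904% + 2.4% + 26.4% = 64.704%.
Rounded: 64.70%.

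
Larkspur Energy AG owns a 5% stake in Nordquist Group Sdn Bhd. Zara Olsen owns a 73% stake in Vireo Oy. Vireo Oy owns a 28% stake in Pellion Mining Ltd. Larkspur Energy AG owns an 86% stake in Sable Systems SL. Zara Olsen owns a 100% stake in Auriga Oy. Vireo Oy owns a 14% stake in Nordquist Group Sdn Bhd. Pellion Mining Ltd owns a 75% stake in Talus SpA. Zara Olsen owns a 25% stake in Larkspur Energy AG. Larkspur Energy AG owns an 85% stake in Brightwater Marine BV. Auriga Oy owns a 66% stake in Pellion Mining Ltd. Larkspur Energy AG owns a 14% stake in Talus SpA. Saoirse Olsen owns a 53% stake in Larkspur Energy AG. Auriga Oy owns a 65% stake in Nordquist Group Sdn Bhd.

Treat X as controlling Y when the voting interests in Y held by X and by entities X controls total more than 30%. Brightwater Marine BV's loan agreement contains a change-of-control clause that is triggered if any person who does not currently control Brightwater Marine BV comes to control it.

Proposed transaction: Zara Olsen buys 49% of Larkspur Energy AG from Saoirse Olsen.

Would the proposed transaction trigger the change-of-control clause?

Yes

The purchase adds only to Zara's holdings (Saoirse's stake shrinks), so Zara is the only person who could newly come to control Brightwater.
Zara holds 73% of Vireo, so Zara controls Vireo.
Zara holds 100% of Auriga, so Zara controls Auriga.
Vireo and Auriga together hold 28% + 66% = 94% of Pellion, so Zara controls Pellion.
Vireo and Auriga together hold 14% + 65% = 79% of Nordquist, so Zara controls Nordquist.
Pellion holds 75% of Talus, so Zara controls Talus.
Neither Zara nor any entity Zara controls holds any voting interest in Brightwater.
So before the transaction, Zara does not control Brightwater.
After the purchase, Zara's direct stake in Larkspur rises to 25% + 49% = 74%, and Saoirse's stake falls to 4%.
Zara holds 74% of Larkspur, so Zara controls Larkspur.
Larkspur holds 85% of Brightwater, so Zara controls Brightwater.
Zara did not control Brightwater before and does after, so the clause is triggered.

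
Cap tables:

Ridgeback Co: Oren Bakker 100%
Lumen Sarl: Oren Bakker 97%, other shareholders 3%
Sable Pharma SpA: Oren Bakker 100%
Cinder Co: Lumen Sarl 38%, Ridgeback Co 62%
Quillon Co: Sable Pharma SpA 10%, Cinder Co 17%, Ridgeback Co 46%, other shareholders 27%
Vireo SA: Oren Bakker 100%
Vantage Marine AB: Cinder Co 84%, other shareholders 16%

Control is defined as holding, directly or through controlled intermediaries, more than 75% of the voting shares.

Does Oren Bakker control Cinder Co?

Yes

Oren holds 97% of Lumen, so Oren controls Lumen.
Oren holds 100% of Ridgeback, so Oren controls Ridgeback.
Lumen and Ridgeback together hold 38% + 62% = 100% of Cinder, so Oren controls Cinder.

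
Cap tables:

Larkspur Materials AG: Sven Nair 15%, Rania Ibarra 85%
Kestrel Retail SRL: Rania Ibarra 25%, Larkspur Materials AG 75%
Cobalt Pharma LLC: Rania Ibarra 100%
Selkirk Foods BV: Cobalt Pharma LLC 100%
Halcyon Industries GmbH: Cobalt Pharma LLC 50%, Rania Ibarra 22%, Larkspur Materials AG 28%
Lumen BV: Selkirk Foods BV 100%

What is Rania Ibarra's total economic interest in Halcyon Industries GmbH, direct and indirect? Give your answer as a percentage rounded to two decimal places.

Rania reaches Halcyon along 3 paths.
Via Cobalt: 100% × 50% = 50%.
Direct stake: 22% = 22%.
Via Larkspur: 85% × 28% = 23.8%.
Total: 50% + 22% + 23.8% = 95.8%.
Rounded: 95.80%.

95.80%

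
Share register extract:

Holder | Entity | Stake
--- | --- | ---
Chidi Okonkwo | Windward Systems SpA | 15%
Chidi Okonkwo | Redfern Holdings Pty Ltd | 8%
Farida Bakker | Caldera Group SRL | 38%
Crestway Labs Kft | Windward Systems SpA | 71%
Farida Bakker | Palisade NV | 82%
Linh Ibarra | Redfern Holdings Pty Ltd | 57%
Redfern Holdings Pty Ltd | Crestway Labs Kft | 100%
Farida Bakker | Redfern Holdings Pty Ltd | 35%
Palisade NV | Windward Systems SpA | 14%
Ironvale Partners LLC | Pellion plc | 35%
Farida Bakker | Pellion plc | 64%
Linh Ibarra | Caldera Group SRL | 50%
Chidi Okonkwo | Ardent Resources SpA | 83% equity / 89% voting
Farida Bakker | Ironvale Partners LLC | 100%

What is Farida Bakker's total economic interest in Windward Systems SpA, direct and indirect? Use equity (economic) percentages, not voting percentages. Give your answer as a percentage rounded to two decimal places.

36.33%

Farida reaches Windward along 2 paths.
Via Palisade: 82% × 14% = 11.48%.
Via Redfern → Crestway: 35% × 100% × 71% = 24.85%.
Total: 11.48% + 24.85% = 36.33%.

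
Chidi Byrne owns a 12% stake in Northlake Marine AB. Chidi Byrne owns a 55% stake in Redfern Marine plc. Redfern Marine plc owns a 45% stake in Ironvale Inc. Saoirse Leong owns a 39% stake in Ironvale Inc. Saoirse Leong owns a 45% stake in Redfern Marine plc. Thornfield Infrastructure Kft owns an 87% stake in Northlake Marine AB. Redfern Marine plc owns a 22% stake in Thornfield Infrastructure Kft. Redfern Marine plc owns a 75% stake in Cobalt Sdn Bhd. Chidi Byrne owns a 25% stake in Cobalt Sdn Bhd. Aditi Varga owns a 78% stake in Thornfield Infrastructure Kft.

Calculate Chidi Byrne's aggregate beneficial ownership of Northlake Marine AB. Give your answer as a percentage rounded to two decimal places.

Chidi reaches Northlake along 2 paths.
Via Redfern → Thornfield: 55% × 22% × 87% = 10.527%.
Direct stake: 12% = 12%.
Total: 10.527% + 12% = 22.527%.
Rounded: 22.53%.

22.53%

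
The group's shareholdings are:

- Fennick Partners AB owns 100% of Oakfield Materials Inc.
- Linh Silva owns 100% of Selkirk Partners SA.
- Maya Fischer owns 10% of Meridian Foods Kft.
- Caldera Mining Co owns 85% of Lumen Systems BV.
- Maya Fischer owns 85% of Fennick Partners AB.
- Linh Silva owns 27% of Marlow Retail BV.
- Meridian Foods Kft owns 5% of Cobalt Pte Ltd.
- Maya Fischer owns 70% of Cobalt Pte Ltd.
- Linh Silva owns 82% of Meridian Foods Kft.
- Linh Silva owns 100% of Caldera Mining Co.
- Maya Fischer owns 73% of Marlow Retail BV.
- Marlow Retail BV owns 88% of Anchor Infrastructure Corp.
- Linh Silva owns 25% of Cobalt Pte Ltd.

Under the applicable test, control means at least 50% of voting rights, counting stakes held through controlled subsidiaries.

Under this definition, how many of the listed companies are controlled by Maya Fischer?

5

Maya holds 73% of Marlow, so Maya controls Marlow.
Maya holds 85% of Fennick, so Maya controls Fennick.
Marlow holds 88% of Anchor, so Maya controls Anchor.
Maya holds 70% of Cobalt, so Maya controls Cobalt.
Fennick holds 100% of Oakfield, so Maya controls Oakfield.
No other company's threshold is met.
Maya controls 5 companies.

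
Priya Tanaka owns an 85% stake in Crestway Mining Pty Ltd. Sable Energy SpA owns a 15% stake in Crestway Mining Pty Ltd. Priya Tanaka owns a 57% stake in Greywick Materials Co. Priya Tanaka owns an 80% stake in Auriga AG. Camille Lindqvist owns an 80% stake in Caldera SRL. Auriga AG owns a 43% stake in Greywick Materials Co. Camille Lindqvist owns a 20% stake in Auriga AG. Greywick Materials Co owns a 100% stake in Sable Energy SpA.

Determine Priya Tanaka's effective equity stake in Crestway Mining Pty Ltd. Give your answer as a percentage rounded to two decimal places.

Priya reaches Crestway along 3 paths.
Via Auriga → Greywick → Sable: 80% × 43% × 100% × 15% = 5.16%.
Via Greywick → Sable: 57% × 100% × 15% = 8.55%.
Direct stake: 85% = 85%.
Total: 5.16% + 8.55% + 85% = 98.71%.

98.71%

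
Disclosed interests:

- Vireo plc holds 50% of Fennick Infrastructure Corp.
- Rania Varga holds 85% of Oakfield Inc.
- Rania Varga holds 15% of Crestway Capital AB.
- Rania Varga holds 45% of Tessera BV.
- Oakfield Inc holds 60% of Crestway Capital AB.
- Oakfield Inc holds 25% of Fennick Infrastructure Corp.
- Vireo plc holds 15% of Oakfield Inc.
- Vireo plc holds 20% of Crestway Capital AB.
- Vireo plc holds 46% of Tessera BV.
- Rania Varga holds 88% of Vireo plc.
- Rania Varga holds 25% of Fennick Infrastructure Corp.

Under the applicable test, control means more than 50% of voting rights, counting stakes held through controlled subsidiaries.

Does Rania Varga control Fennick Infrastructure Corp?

Yes

Rania holds 88% of Vireo, so Rania controls Vireo.
Rania and Vireo together hold 85% + 15% = 100% of Oakfield, so Rania controls Oakfield.
Rania and Vireo and Oakfield together hold 25% + 50% + 25% = 100% of Fennick, so Rania controls Fennick.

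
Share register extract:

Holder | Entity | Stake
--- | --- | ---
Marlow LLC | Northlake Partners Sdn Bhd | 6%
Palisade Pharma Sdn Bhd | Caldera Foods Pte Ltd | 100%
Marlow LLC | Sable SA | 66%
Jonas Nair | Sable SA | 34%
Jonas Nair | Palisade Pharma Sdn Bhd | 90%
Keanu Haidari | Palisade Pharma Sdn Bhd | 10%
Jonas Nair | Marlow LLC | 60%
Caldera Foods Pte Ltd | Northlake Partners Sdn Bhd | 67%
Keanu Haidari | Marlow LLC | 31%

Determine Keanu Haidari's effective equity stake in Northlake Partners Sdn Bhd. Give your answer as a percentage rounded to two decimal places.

Keanu reaches Northlake along 2 paths.
Via Palisade → Caldera: 10% × 100% × 67% = 6.7%.
Via Marlow: 31% × 6% = 1.86%.
Total: 6.7% + 1.86% = 8.56%.

8.56%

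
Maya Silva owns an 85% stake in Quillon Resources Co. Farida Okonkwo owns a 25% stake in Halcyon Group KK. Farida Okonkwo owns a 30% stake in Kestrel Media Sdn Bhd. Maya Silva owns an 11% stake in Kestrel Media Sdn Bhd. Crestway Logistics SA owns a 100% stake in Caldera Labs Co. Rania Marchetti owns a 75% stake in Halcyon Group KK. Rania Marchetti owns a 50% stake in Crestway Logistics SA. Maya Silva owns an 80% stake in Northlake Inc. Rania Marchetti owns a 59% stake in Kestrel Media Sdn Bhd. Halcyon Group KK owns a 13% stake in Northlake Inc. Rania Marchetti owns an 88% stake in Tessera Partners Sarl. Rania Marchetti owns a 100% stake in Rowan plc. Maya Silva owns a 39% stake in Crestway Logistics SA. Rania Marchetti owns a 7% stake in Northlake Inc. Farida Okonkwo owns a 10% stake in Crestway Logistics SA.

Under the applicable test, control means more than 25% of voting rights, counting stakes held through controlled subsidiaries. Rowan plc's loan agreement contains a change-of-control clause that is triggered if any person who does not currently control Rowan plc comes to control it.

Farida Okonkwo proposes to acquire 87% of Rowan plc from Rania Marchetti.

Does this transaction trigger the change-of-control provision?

Yes

The purchase adds only to Farida's holdings (Rania's stake shrinks), so Farida is the only person who could newly come to control Rowan.
Farida holds 30% of Kestrel, so Farida controls Kestrel.
Neither Farida nor any entity Farida controls holds any voting interest in Rowan.
So before the transaction, Farida does not control Rowan.
After the purchase, Farida holds 87% of Rowan directly, and Rania's stake falls to 13%.
Farida holds 87% of Rowan, so Farida controls Rowan.
Farida did not control Rowan before and does after, so the clause is triggered.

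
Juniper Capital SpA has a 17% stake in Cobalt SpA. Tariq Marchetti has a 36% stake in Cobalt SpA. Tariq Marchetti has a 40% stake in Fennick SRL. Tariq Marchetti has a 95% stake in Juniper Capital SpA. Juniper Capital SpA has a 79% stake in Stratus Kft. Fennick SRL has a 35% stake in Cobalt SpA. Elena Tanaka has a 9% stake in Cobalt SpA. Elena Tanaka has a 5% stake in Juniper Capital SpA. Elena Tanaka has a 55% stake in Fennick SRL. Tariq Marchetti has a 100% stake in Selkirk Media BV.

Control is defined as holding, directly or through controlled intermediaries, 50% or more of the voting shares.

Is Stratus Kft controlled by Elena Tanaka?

Elena holds 55% of Fennick, so Elena controls Fennick.
Neither Elena nor any entity Elena controls holds any voting interest in Stratus.
So Elena does not control Stratus.

No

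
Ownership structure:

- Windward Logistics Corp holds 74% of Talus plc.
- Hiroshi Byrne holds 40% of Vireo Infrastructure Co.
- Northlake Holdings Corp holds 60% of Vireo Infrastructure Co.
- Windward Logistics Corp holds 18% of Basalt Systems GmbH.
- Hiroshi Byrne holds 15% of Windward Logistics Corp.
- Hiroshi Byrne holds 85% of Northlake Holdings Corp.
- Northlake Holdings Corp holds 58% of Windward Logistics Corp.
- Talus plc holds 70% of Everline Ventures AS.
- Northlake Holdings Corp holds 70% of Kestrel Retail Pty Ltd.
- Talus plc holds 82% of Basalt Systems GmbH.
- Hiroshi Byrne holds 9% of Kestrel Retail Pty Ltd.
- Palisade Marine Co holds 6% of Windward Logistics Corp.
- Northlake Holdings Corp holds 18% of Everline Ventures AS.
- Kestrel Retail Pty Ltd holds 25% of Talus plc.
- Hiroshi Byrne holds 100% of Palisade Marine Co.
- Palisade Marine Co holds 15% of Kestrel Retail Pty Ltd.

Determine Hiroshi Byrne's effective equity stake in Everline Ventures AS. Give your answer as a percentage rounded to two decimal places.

Hiroshi reaches Everline along 7 paths.
Via Northlake: 85% × 18% = 15.3%.
Via Kestrel → Talus: 9% × 25% × 70% = 1.575%.
Via Palisade → Kestrel → Talus: 100% × 15% × 25% × 70% = 2.625%.
Via Northlake → Kestrel → Talus: 85% × 70% × 25% × 70% = 10.4125%.
Via Northlake → Windward → Talus: 85% × 58% × 74% × 70% = 25.5374%.
Via Palisade → Windward → Talus: 100% × 6% × 74% × 70% = 3.108%.
Via Windward → Talus: 15% × 74% × 70% = 7.77%.
Total: 15.3% + 1.575% + 2.625% + 10.4125% + 25.5374% + 3.108% + 7.77% = 66.3279%.
Rounded: 66.33%.

66.33%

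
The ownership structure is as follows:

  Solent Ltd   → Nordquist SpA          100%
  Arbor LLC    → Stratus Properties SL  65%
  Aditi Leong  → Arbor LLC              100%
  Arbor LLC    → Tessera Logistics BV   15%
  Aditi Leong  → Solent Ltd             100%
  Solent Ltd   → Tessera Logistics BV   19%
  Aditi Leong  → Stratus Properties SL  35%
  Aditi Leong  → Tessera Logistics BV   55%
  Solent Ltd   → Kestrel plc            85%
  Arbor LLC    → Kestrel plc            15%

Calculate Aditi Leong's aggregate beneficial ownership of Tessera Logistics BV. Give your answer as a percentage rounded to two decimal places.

Aditi reaches Tessera along 3 paths.
Direct stake: 55% = 55%.
Via Arbor: 100% × 15% = 15%.
Via Solent: 100% × 19% = 19%.
Total: 55% + 15% + 19% = 89%.
Rounded: 89.00%.

89.00%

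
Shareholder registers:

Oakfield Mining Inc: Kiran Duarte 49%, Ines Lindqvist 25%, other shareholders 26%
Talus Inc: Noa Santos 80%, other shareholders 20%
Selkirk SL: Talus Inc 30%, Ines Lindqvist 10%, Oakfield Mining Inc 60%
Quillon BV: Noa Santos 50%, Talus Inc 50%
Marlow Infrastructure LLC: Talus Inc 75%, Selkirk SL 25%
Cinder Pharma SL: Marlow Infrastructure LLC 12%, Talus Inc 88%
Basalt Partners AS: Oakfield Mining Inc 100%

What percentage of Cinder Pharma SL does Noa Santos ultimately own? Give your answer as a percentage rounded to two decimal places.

Noa reaches Cinder along 3 paths.
Via Talus → Marlow: 80% × 75% × 12% = 7.2%.
Via Talus → Selkirk → Marlow: 80% × 30% × 25% × 12% = 0.72%.
Via Talus: 80% × 88% = 70.4%.
Total: 7.2% + 0.72% + 70.4% = 78.32%.

78.32%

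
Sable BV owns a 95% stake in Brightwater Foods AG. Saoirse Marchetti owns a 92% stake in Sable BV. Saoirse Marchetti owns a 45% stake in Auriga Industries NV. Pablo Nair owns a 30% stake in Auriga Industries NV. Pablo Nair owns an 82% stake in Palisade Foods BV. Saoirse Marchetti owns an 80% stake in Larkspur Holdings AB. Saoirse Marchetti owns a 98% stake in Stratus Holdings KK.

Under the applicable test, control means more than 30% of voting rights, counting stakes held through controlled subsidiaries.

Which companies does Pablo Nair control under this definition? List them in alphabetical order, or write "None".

Pablo holds 82% of Palisade, so Pablo controls Palisade.
No other company's threshold is met.

Palisade Foods BV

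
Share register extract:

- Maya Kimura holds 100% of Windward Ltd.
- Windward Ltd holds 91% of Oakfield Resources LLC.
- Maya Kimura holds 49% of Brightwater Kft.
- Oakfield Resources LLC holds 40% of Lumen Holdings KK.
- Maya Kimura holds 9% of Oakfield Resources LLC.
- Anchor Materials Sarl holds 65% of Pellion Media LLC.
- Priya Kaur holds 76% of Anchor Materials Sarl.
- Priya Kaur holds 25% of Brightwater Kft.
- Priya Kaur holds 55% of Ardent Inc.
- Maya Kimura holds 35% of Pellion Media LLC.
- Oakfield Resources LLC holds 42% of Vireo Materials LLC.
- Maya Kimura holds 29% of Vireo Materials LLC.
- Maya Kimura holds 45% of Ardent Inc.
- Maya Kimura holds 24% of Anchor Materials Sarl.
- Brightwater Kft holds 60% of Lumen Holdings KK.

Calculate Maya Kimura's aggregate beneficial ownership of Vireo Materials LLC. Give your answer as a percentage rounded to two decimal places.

Maya reaches Vireo along 3 paths.
Via Oakfield: 9% × 42% = 3.78%.
Via Windward → Oakfield: 100% × 91% × 42% = 38.22%.
Direct stake: 29% = 29%.
Total: 3.78% + 38.22% + 29% = 71%.
Rounded: 71.00%.

71.00%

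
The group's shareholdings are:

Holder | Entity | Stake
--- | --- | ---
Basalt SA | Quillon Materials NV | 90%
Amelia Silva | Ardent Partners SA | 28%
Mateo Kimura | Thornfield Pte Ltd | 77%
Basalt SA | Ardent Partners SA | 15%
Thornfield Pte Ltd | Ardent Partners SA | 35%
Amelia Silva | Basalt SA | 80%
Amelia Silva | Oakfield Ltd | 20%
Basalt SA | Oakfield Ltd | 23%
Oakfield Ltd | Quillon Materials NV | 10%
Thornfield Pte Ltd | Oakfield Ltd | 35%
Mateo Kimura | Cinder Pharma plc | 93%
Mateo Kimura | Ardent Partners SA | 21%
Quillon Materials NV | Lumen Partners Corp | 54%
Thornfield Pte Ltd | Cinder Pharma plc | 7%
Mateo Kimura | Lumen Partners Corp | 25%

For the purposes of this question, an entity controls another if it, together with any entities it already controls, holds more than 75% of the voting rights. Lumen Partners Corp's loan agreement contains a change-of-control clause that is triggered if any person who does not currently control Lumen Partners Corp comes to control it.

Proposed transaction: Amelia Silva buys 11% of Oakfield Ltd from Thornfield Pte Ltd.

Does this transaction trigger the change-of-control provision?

The purchase adds only to Amelia's holdings (Thornfield's stake shrinks), so Amelia is the only person who could newly come to control Lumen.
Amelia holds 80% of Basalt, so Amelia controls Basalt.
Basalt holds 90% of Quillon, so Amelia controls Quillon.
In Lumen, Amelia's side holds only 54%, not > 75%.
So before the transaction, Amelia does not control Lumen.
After the purchase, Amelia's direct stake in Oakfield rises to 20% + 11% = 31%, and Thornfield's stake falls to 24%.
Amelia's side now holds 23% + 31% = 54% of Oakfield, not > 75%, so Amelia still does not control Oakfield.
After the transaction, Amelia's side holds 54% of Lumen, not > 75%, so Amelia still does not control Lumen.
No new person acquires control, so the clause is not triggered.

No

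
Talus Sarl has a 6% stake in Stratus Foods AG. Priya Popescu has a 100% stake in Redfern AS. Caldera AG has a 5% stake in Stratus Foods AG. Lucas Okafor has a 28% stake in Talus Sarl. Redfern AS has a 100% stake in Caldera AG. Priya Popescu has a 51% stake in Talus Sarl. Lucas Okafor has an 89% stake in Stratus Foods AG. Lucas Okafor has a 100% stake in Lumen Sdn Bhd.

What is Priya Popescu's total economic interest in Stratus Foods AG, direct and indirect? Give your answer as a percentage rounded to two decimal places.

Priya reaches Stratus along 2 paths.
Via Redfern → Caldera: 100% × 100% × 5% = 5%.
Via Talus: 51% × 6% = 3.06%.
Total: 5% + 3.06% = 8.06%.

8.06%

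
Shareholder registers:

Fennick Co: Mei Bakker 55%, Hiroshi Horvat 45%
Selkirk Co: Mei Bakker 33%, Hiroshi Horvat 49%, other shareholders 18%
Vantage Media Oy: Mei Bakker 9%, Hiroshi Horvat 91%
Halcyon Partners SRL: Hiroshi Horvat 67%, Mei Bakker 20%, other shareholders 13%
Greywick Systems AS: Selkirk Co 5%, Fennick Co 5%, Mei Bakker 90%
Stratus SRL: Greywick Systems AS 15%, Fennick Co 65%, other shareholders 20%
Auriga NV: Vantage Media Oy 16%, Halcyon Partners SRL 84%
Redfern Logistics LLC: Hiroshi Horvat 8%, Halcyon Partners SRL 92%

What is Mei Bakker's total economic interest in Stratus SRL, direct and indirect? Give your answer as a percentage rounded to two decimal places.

Mei reaches Stratus along 4 paths.
Via Selkirk → Greywick: 33% × 5% × 15% = 0.2475%.
Via Fennick → Greywick: 55% × 5% × 15% = 0.4125%.
Via Greywick: 90% × 15% = 13.5%.
Via Fennick: 55% × 65% = 35.75%.
Total: 0.2475% + 0.4125% + 13.5% + 35.75% = 49.91%.

49.91%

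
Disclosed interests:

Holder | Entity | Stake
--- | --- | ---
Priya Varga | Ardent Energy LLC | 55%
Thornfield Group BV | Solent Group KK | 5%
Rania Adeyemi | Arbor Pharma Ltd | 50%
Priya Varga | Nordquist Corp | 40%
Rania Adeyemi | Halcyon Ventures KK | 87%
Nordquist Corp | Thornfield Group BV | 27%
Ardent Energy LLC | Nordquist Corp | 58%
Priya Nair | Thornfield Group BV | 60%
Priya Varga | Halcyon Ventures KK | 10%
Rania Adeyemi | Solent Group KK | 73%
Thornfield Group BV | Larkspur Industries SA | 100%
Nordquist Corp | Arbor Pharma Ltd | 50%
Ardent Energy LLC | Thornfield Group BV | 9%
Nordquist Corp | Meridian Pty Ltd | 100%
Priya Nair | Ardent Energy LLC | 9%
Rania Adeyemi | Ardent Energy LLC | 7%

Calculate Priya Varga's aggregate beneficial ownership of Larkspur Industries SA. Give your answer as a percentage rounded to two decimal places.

24.36%

Priya Varga reaches Larkspur along 3 paths.
Via Ardent → Thornfield: 55% × 9% × 100% = 4.95%.
Via Nordquist → Thornfield: 40% × 27% × 100% = 10.8%.
Via Ardent → Nordquist → Thornfield: 55% × 58% × 27% × 100% = 8.613%.
Total: 4.95% + 10.8% + 8.613% = 24.363%.
Rounded: 24.36%.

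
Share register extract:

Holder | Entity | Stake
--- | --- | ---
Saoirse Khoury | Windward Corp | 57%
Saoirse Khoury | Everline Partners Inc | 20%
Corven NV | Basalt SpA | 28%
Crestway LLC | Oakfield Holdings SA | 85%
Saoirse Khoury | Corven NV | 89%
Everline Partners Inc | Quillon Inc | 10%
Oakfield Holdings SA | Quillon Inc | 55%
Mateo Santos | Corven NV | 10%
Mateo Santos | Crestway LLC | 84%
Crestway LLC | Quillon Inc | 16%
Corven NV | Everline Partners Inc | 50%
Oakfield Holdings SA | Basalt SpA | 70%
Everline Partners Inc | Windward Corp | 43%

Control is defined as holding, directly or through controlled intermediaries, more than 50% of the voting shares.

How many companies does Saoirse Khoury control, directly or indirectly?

3

Saoirse holds 89% of Corven, so Saoirse controls Corven.
Corven and Saoirse together hold 50% + 20% = 70% of Everline, so Saoirse controls Everline.
Everline and Saoirse together hold 43% + 57% = 100% of Windward, so Saoirse controls Windward.
No other company's threshold is met.
Saoirse controls 3 companies.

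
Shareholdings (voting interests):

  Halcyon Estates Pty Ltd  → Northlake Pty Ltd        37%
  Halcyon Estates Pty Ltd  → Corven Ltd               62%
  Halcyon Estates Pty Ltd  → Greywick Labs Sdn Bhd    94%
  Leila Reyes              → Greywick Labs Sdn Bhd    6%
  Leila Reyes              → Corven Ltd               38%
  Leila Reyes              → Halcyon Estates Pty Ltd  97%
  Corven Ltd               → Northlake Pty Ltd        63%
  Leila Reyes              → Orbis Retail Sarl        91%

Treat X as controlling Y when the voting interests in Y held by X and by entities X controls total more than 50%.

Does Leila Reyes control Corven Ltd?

Leila holds 97% of Halcyon, so Leila controls Halcyon.
Leila and Halcyon together hold 38% + 62% = 100% of Corven, so Leila controls Corven.

Yes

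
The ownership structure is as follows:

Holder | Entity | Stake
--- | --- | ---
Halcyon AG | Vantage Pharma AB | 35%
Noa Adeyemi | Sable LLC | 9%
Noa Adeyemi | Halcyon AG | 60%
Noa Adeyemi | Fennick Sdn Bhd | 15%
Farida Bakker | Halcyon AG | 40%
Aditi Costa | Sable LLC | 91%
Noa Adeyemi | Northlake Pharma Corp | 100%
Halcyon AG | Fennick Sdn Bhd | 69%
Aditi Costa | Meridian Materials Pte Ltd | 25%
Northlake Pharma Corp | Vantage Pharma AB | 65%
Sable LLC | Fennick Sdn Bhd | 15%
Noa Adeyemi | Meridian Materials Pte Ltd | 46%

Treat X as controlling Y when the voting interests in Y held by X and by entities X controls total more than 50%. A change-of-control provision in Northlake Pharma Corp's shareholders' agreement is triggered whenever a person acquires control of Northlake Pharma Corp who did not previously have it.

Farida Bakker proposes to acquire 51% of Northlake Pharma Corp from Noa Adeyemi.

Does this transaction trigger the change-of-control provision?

The purchase adds only to Farida's holdings (Noa's stake shrinks), so Farida is the only person who could newly come to control Northlake.
Farida's largest direct stake is 40% in Halcyon, which does not meet the threshold, so Farida controls no company.
Neither Farida nor any entity Farida controls holds any voting interest in Northlake.
So before the transaction, Farida does not control Northlake.
After the purchase, Farida holds 51% of Northlake directly, and Noa's stake falls to 49%.
Farida holds 51% of Northlake, so Farida controls Northlake.
Farida did not control Northlake before and does after, so the clause is triggered.

Yes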